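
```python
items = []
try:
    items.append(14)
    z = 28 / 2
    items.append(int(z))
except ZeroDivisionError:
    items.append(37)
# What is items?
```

Step-by-step execution trace:
1. try: `items.append(14)` → items = [14].
2. `z = 28 / 2` → z = 14.0. No exception raised.
3. `items.append(int(z))` → items = [14, 14].
4. `except ZeroDivisionError` is skipped (no exception was raised).
Result: [14, 14]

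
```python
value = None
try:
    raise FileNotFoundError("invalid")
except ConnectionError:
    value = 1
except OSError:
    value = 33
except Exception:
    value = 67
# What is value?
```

Step-by-step execution trace:
1. `raise FileNotFoundError(...)` raises FileNotFoundError.
2. `except ConnectionError` does not match (FileNotFoundError is not a subclass of ConnectionError); skipped.
3. `except OSError` matches (FileNotFoundError is a subclass of OSError) → value = 33.
4. `except Exception` is not reached.
Result: 33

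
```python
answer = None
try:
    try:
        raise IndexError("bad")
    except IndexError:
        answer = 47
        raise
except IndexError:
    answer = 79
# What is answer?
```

Step-by-step execution trace:
1. Inner try: `raise IndexError("bad")` raises IndexError.
2. Inner `except IndexError` matches → answer = 47.
3. bare `raise` re-raises the same IndexError.
4. Outer `except IndexError` matches → answer = 79.
Result: 79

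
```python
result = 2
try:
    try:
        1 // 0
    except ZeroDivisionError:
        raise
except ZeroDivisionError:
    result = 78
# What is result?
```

Step-by-step execution trace:
1. Inner try: `1 // 0` raises ZeroDivisionError.
2. Inner `except ZeroDivisionError` matches; bare `raise` re-raises the same ZeroDivisionError.
3. Outer `except ZeroDivisionError` matches → result = 78.
Result: 78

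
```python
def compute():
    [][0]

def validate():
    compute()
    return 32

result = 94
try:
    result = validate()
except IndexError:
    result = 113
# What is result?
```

Step-by-step execution trace:
1. result starts at 94.
2. try: `validate()` calls `compute()`.
3. `compute()` evaluates `[][0]`, which raises IndexError; it propagates through validate (uncaught).
4. `return 32` in validate is not reached; the assignment to result does not complete.
5. `except IndexError` matches → result = 113.
Result: 113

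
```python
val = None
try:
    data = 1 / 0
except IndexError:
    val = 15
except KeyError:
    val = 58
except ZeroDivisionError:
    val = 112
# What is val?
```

Step-by-step execution trace:
1. `data = 1 / 0` raises ZeroDivisionError.
2. `except IndexError` does not match ZeroDivisionError; skipped.
3. `except KeyError` does not match ZeroDivisionError; skipped.
4. `except ZeroDivisionError` matches → val = 112.
Result: 112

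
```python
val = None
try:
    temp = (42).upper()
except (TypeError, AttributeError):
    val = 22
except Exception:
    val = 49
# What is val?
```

Step-by-step execution trace:
1. `temp = (42).upper()` raises AttributeError.
2. `except (TypeError, AttributeError)` matches (AttributeError is in the tuple) → val = 22.
3. `except Exception` is not reached.
Result: 22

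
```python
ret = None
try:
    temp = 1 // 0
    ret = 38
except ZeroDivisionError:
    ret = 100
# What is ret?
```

Step-by-step execution trace:
1. `temp = 1 // 0` raises ZeroDivisionError.
2. `ret = 38` is not reached.
3. `except ZeroDivisionError` matches → ret = 100.
Result: 100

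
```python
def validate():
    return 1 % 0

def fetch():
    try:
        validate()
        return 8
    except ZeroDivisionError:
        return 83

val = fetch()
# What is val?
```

Step-by-step execution trace:
1. `fetch()` calls `validate()`.
2. `validate()` evaluates `1 % 0`, which raises ZeroDivisionError; it propagates to the caller.
3. `return 8` is not reached.
4. `except ZeroDivisionError` in fetch matches → returns 83.
5. val = 83.
Result: 83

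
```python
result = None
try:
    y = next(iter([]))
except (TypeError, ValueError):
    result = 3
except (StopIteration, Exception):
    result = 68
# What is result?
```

Step-by-step execution trace:
1. `y = next(iter([]))` raises StopIteration.
2. `except (TypeError, ValueError)` does not match StopIteration; skipped.
3. `except (StopIteration, Exception)` matches (StopIteration is in the tuple) → result = 68.
Result: 68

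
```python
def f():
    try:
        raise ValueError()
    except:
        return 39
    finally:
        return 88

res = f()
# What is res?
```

Step-by-step execution trace:
1. `f()` enters try: `raise ValueError()` raises ValueError.
2. bare `except` matches → `return 39` sets pending return value 39.
3. Before returning, `finally: return 88` runs and overrides the pending return.
4. f() returns 88 → res = 88.
Result: 88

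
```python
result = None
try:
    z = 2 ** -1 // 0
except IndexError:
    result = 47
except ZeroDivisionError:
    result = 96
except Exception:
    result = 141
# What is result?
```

Step-by-step execution trace:
1. `z = 2 ** -1 // 0` raises ZeroDivisionError.
2. `except IndexError` does not match ZeroDivisionError; skipped.
3. `except ZeroDivisionError` matches → result = 96.
4. Remaining except clauses are skipped.
Result: 96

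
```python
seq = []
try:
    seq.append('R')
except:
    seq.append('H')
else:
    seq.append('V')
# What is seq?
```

Step-by-step execution trace:
1. try: `seq.append('R')` → seq = ['R']. No exception raised.
2. `except` is skipped.
3. `else` runs (try completed without exception): `seq.append('V')` → seq = ['R', 'V'].
Result: ['R', 'V']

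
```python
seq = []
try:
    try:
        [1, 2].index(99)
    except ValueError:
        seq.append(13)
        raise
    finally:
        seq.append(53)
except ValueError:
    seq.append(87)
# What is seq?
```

Step-by-step execution trace:
1. Inner try: `[1, 2].index(99)` raises ValueError.
2. Inner `except ValueError` matches → `seq.append(13)` → seq = [13].
3. bare `raise` re-raises ValueError.
4. Inner `finally` runs during unwinding: `seq.append(53)` → seq = [13, 53].
5. Outer `except ValueError` matches → `seq.append(87)` → seq = [13, 53, 87].
Result: [13, 53, 87]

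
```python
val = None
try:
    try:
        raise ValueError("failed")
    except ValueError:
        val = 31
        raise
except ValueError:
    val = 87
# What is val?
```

Step-by-step execution trace:
1. Inner try: `raise ValueError("failed")` raises ValueError.
2. Inner `except ValueError` matches → val = 31.
3. bare `raise` re-raises the same ValueError.
4. Outer `except ValueError` matches → val = 87.
Result: 87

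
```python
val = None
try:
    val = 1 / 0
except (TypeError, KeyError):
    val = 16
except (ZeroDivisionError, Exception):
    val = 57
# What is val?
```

Step-by-step execution trace:
1. `val = 1 / 0` raises ZeroDivisionError.
2. `except (TypeError, KeyError)` does not match ZeroDivisionError; skipped.
3. `except (ZeroDivisionError, Exception)` matches (ZeroDivisionError is in the tuple) → val = 57.
Result: 57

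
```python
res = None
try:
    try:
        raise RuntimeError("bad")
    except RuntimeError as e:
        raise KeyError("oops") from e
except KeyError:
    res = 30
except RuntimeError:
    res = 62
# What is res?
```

Step-by-step execution trace:
1. Inner try raises RuntimeError; inner `except RuntimeError as e` catches it.
2. `raise KeyError(...) from e` raises KeyError (RuntimeError is attached as __cause__, but only KeyError is active).
3. Outer `except KeyError` matches → res = 30.
4. `except RuntimeError` is not reached.
Result: 30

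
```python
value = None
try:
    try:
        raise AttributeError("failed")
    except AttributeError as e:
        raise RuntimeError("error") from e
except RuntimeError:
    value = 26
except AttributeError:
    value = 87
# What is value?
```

Step-by-step execution trace:
1. Inner try raises AttributeError; inner `except AttributeError as e` catches it.
2. `raise RuntimeError(...) from e` raises RuntimeError (AttributeError is attached as __cause__, but only RuntimeError is active).
3. Outer `except RuntimeError` matches → value = 26.
4. `except AttributeError` is not reached.
Result: 26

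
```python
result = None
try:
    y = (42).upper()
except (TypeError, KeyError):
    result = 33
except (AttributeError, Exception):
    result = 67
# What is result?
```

Step-by-step execution trace:
1. `y = (42).upper()` raises AttributeError.
2. `except (TypeError, KeyError)` does not match AttributeError; skipped.
3. `except (AttributeError, Exception)` matches (AttributeError is in the tuple) → result = 67.
Result: 67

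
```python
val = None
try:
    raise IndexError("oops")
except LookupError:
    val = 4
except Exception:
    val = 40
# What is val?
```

Step-by-step execution trace:
1. `raise IndexError(...)` raises IndexError.
2. `except LookupError` matches (IndexError is a subclass of LookupError) → val = 4.
3. `except Exception` is not reached.
Result: 4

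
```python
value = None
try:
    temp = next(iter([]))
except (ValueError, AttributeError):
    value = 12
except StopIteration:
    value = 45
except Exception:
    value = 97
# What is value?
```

Step-by-step execution trace:
1. `temp = next(iter([]))` raises StopIteration.
2. `except (ValueError, AttributeError)` does not match StopIteration; skipped.
3. `except StopIteration` matches (exact type match) → value = 45.
4. `except Exception` is not reached.
Result: 45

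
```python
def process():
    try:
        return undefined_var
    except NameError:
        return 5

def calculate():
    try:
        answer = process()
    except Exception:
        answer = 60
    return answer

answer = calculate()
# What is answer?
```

Step-by-step execution trace:
1. `calculate()` calls `process()`.
2. In process: `undefined_var` raises NameError; `except NameError` catches it → returns 5.
3. In calculate: `answer = process()` → answer = 5. No exception reaches calculate.
4. `except Exception` is skipped; calculate returns 5.
5. answer = 5.
Result: 5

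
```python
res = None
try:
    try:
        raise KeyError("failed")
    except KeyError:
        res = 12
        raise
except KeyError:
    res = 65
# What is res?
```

Step-by-step execution trace:
1. Inner try: `raise KeyError("failed")` raises KeyError.
2. Inner `except KeyError` matches → res = 12.
3. bare `raise` re-raises the same KeyError.
4. Outer `except KeyError` matches → res = 65.
Result: 65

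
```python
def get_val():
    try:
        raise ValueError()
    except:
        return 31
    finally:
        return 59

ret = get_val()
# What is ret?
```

Step-by-step execution trace:
1. `get_val()` enters try: `raise ValueError()` raises ValueError.
2. bare `except` matches → `return 31` sets pending return value 31.
3. Before returning, `finally: return 59` runs and overrides the pending return.
4. get_val() returns 59 → ret = 59.
Result: 59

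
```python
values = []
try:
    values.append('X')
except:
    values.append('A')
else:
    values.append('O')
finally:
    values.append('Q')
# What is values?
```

Step-by-step execution trace:
1. try: `values.append('X')` → values = ['X']. No exception raised.
2. `except` is skipped.
3. `else` runs: `values.append('O')` → values = ['X', 'O'].
4. `finally` always runs: `values.append('Q')` → values = ['X', 'O', 'Q'].
Result: ['X', 'O', 'Q']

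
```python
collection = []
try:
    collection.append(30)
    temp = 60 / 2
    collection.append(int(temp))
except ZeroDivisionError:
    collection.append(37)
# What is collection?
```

Step-by-step execution trace:
1. try: `collection.append(30)` → collection = [30].
2. `temp = 60 / 2` → temp = 30.0. No exception raised.
3. `collection.append(int(temp))` → collection = [30, 30].
4. `except ZeroDivisionError` is skipped (no exception was raised).
Result: [30, 30]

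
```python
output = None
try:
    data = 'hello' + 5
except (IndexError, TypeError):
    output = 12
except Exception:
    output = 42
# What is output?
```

Step-by-step execution trace:
1. `data = 'hello' + 5` raises TypeError.
2. `except (IndexError, TypeError)` matches (TypeError is in the tuple) → output = 12.
3. `except Exception` is not reached.
Result: 12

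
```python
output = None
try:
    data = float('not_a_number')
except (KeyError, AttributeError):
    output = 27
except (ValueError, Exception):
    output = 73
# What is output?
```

Step-by-step execution trace:
1. `data = float('not_a_number')` raises ValueError.
2. `except (KeyError, AttributeError)` does not match ValueError; skipped.
3. `except (ValueError, Exception)` matches (ValueError is in the tuple) → output = 73.
Result: 73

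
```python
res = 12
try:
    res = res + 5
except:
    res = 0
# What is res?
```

Step-by-step execution trace:
1. res starts at 12.
2. try: `res = res + 5` → res = 17. No exception raised.
3. `except` is skipped.
Result: 17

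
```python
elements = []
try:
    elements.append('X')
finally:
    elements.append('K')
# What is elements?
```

Step-by-step execution trace:
1. try: `elements.append('X')` → elements = ['X'].
2. The try body completes without raising.
3. finally always runs: `elements.append('K')` → elements = ['X', 'K'].
Result: ['X', 'K']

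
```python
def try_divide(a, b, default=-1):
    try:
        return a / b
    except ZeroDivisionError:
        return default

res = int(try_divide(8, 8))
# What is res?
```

Step-by-step execution trace:
1. `try_divide(8, 8)` enters try: `return 8 / 8` → returns 1.0. No exception raised.
2. `except ZeroDivisionError` is skipped.
3. `int(1.0)` → 1 → res = 1.
Result: 1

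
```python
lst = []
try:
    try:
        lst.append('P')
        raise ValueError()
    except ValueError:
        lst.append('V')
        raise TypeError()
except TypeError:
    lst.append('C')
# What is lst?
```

Step-by-step execution trace:
1. Inner try: `lst.append('P')` → lst = ['P'].
2. `raise ValueError()` raises ValueError.
3. Inner `except ValueError` matches → `lst.append('V')` → lst = ['P', 'V'].
4. `raise TypeError()` raises TypeError; propagates to outer try.
5. Outer `except TypeError` matches → `lst.append('C')` → lst = ['P', 'V', 'C'].
Result: ['P', 'V', 'C']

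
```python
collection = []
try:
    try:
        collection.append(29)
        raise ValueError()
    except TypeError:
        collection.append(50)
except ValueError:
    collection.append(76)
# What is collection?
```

Step-by-step execution trace:
1. Inner try: `collection.append(29)` → collection = [29].
2. `raise ValueError()` raises ValueError.
3. Inner `except TypeError` does not match ValueError; exception propagates to outer try.
4. Outer `except ValueError` matches → `collection.append(76)` → collection = [29, 76].
Result: [29, 76]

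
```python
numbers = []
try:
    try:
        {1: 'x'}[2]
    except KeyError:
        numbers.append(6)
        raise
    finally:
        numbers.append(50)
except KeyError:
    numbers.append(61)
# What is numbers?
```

Step-by-step execution trace:
1. Inner try: `{1: 'x'}[2]` raises KeyError.
2. Inner `except KeyError` matches → `numbers.append(6)` → numbers = [6].
3. bare `raise` re-raises KeyError.
4. Inner `finally` runs during unwinding: `numbers.append(50)` → numbers = [6, 50].
5. Outer `except KeyError` matches → `numbers.append(61)` → numbers = [6, 50, 61].
Result: [6, 50, 61]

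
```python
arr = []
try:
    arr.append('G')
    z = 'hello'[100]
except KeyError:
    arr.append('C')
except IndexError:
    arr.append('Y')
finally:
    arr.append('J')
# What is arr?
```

Step-by-step execution trace:
1. try: `arr.append('G')` → arr = ['G'].
2. `z = 'hello'[100]` raises IndexError.
3. `except KeyError` does not match IndexError; skipped.
4. `except IndexError` matches → `arr.append('Y')` → arr = ['G', 'Y'].
5. finally always runs: `arr.append('J')` → arr = ['G', 'Y', 'J'].
Result: ['G', 'Y', 'J']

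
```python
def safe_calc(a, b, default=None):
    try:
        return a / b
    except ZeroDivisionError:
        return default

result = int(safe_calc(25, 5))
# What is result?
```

Step-by-step execution trace:
1. `safe_calc(25, 5)` enters try: `return 25 / 5` → returns 5.0. No exception raised.
2. `except ZeroDivisionError` is skipped.
3. `int(5.0)` → 5 → result = 5.
Result: 5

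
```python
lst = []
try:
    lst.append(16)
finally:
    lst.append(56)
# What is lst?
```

Step-by-step execution trace:
1. try: `lst.append(16)` → lst = [16].
2. The try body completes without raising.
3. finally always runs: `lst.append(56)` → lst = [16, 56].
Result: [16, 56]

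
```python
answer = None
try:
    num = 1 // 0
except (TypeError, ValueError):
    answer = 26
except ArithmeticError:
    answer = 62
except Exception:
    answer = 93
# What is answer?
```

Step-by-step execution trace:
1. `num = 1 // 0` raises ZeroDivisionError.
2. `except (TypeError, ValueError)` does not match ZeroDivisionError; skipped.
3. `except ArithmeticError` matches (ZeroDivisionError is a subclass of ArithmeticError) → answer = 62.
4. `except Exception` is not reached.
Result: 62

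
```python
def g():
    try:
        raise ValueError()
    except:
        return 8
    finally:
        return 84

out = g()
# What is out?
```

Step-by-step execution trace:
1. `g()` enters try: `raise ValueError()` raises ValueError.
2. bare `except` matches → `return 8` sets pending return value 8.
3. Before returning, `finally: return 84` runs and overrides the pending return.
4. g() returns 84 → out = 84.
Result: 84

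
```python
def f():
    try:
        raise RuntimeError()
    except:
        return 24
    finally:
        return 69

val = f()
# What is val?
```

Step-by-step execution trace:
1. `f()` enters try: `raise RuntimeError()` raises RuntimeError.
2. bare `except` matches → `return 24` sets pending return value 24.
3. Before returning, `finally: return 69` runs and overrides the pending return.
4. f() returns 69 → val = 69.
Result: 69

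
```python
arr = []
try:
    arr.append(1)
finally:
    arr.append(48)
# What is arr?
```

Step-by-step execution trace:
1. try: `arr.append(1)` → arr = [1].
2. The try body completes without raising.
3. finally always runs: `arr.append(48)` → arr = [1, 48].
Result: [1, 48]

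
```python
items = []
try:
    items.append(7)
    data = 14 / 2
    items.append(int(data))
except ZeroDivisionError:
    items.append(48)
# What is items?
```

Step-by-step execution trace:
1. try: `items.append(7)` → items = [7].
2. `data = 14 / 2` → data = 7.0. No exception raised.
3. `items.append(int(data))` → items = [7, 7].
4. `except ZeroDivisionError` is skipped (no exception was raised).
Result: [7, 7]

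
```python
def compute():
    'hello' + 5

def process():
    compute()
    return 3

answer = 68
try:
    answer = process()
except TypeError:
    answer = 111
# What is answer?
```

Step-by-step execution trace:
1. answer starts at 68.
2. try: `process()` calls `compute()`.
3. `compute()` evaluates `'hello' + 5`, which raises TypeError; it propagates through process (uncaught).
4. `return 3` in process is not reached; the assignment to answer does not complete.
5. `except TypeError` matches → answer = 111.
Result: 111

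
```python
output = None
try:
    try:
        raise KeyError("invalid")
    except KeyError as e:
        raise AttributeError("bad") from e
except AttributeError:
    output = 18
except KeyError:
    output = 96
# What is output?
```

Step-by-step execution trace:
1. Inner try raises KeyError; inner `except KeyError as e` catches it.
2. `raise AttributeError(...) from e` raises AttributeError (KeyError is attached as __cause__, but only AttributeError is active).
3. Outer `except AttributeError` matches → output = 18.
4. `except KeyError` is not reached.
Result: 18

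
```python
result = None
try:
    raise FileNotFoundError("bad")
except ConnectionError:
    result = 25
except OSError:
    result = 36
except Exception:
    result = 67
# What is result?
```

Step-by-step execution trace:
1. `raise FileNotFoundError(...)` raises FileNotFoundError.
2. `except ConnectionError` does not match (FileNotFoundError is not a subclass of ConnectionError); skipped.
3. `except OSError` matches (FileNotFoundError is a subclass of OSError) → result = 36.
4. `except Exception` is not reached.
Result: 36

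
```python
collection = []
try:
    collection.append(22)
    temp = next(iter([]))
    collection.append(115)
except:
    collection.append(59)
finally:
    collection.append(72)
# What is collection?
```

Step-by-step execution trace:
1. try: `collection.append(22)` → collection = [22].
2. `temp = next(iter([]))` raises StopIteration; `collection.append(115)` is not reached.
3. bare `except` matches → `collection.append(59)` → collection = [22, 59].
4. finally always runs: `collection.append(72)` → collection = [22, 59, 72].
Result: [22, 59, 72]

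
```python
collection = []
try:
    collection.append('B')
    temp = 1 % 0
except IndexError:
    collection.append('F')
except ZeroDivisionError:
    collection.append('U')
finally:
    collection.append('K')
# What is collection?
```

Step-by-step execution trace:
1. try: `collection.append('B')` → collection = ['B'].
2. `temp = 1 % 0` raises ZeroDivisionError.
3. `except IndexError` does not match ZeroDivisionError; skipped.
4. `except ZeroDivisionError` matches → `collection.append('U')` → collection = ['B', 'U'].
5. finally always runs: `collection.append('K')` → collection = ['B', 'U', 'K'].
Result: ['B', 'U', 'K']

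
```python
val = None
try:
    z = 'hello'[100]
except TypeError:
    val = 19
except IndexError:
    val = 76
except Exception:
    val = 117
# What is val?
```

Step-by-step execution trace:
1. `z = 'hello'[100]` raises IndexError.
2. `except TypeError` does not match IndexError; skipped.
3. `except IndexError` matches → val = 76.
4. Remaining except clauses are skipped.
Result: 76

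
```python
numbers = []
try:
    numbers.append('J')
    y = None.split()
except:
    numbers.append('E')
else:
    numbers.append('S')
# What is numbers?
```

Step-by-step execution trace:
1. try: `numbers.append('J')` → numbers = ['J'].
2. `y = None.split()` raises AttributeError.
3. bare `except` matches → `numbers.append('E')` → numbers = ['J', 'E'].
4. `else` is skipped (an exception was raised).
Result: ['J', 'E']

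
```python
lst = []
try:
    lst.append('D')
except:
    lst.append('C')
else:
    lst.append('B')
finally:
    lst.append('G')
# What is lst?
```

Step-by-step execution trace:
1. try: `lst.append('D')` → lst = ['D']. No exception raised.
2. `except` is skipped.
3. `else` runs: `lst.append('B')` → lst = ['D', 'B'].
4. `finally` always runs: `lst.append('G')` → lst = ['D', 'B', 'G'].
Result: ['D', 'B', 'G']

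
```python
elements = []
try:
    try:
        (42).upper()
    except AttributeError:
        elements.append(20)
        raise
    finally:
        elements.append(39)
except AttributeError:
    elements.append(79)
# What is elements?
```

Step-by-step execution trace:
1. Inner try: `(42).upper()` raises AttributeError.
2. Inner `except AttributeError` matches → `elements.append(20)` → elements = [20].
3. bare `raise` re-raises AttributeError.
4. Inner `finally` runs during unwinding: `elements.append(39)` → elements = [20, 39].
5. Outer `except AttributeError` matches → `elements.append(79)` → elements = [20, 39, 79].
Result: [20, 39, 79]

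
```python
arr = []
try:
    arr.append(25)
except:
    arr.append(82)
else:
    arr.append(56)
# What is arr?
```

Step-by-step execution trace:
1. try: `arr.append(25)` → arr = [25]. No exception raised.
2. `except` is skipped.
3. `else` runs (try completed without exception): `arr.append(56)` → arr = [25, 56].
Result: [25, 56]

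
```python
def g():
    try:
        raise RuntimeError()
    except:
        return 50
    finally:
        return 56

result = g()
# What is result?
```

Step-by-step execution trace:
1. `g()` enters try: `raise RuntimeError()` raises RuntimeError.
2. bare `except` matches → `return 50` sets pending return value 50.
3. Before returning, `finally: return 56` runs and overrides the pending return.
4. g() returns 56 → result = 56.
Result: 56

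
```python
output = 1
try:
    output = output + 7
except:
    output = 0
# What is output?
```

Step-by-step execution trace:
1. output starts at 1.
2. try: `output = output + 7` → output = 8. No exception raised.
3. `except` is skipped.
Result: 8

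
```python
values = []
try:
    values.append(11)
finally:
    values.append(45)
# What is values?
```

Step-by-step execution trace:
1. try: `values.append(11)` → values = [11].
2. The try body completes without raising.
3. finally always runs: `values.append(45)` → values = [11, 45].
Result: [11, 45]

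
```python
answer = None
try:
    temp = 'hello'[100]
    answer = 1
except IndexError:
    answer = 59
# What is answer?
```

Step-by-step execution trace:
1. `temp = 'hello'[100]` raises IndexError.
2. `answer = 1` is not reached.
3. `except IndexError` matches → answer = 59.
Result: 59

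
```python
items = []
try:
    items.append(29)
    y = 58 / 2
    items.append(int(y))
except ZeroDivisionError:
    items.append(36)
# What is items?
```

Step-by-step execution trace:
1. try: `items.append(29)` → items = [29].
2. `y = 58 / 2` → y = 29.0. No exception raised.
3. `items.append(int(y))` → items = [29, 29].
4. `except ZeroDivisionError` is skipped (no exception was raised).
Result: [29, 29]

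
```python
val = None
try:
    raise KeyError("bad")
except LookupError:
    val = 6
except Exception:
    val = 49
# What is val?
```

Step-by-step execution trace:
1. `raise KeyError(...)` raises KeyError.
2. `except LookupError` matches (KeyError is a subclass of LookupError) → val = 6.
3. `except Exception` is not reached.
Result: 6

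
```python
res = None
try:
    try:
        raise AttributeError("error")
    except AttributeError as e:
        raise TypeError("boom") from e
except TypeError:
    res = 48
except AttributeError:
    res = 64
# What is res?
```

Step-by-step execution trace:
1. Inner try raises AttributeError; inner `except AttributeError as e` catches it.
2. `raise TypeError(...) from e` raises TypeError (AttributeError is attached as __cause__, but only TypeError is active).
3. Outer `except TypeError` matches → res = 48.
4. `except AttributeError` is not reached.
Result: 48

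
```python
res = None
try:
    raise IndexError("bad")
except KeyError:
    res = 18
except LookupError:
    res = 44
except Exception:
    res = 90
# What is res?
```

Step-by-step execution trace:
1. `raise IndexError(...)` raises IndexError.
2. `except KeyError` does not match (IndexError is not a subclass of KeyError); skipped.
3. `except LookupError` matches (IndexError is a subclass of LookupError) → res = 44.
4. `except Exception` is not reached.
Result: 44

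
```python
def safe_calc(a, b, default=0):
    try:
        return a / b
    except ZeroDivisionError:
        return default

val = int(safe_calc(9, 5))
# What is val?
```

Step-by-step execution trace:
1. `safe_calc(9, 5)` enters try: `return 9 / 5` → returns 1.8. No exception raised.
2. `except ZeroDivisionError` is skipped.
3. `int(1.8)` → 1 → val = 1.
Result: 1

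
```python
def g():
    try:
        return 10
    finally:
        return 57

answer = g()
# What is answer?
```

Step-by-step execution trace:
1. `g()` enters try: `return 10` sets pending return value 10.
2. Before returning, `finally: return 57` runs and overrides the pending return.
3. g() returns 57 → answer = 57.
Result: 57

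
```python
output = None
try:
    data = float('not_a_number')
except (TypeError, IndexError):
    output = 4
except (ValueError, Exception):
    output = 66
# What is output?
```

Step-by-step execution trace:
1. `data = float('not_a_number')` raises ValueError.
2. `except (TypeError, IndexError)` does not match ValueError; skipped.
3. `except (ValueError, Exception)` matches (ValueError is in the tuple) → output = 66.
Result: 66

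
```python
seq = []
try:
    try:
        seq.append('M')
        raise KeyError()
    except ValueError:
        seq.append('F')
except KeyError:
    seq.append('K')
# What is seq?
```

Step-by-step execution trace:
1. Inner try: `seq.append('M')` → seq = ['M'].
2. `raise KeyError()` raises KeyError.
3. Inner `except ValueError` does not match KeyError; exception propagates to outer try.
4. Outer `except KeyError` matches → `seq.append('K')` → seq = ['M', 'K'].
Result: ['M', 'K']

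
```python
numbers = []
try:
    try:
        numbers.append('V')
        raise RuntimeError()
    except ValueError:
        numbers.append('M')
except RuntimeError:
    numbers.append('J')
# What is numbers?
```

Step-by-step execution trace:
1. Inner try: `numbers.append('V')` → numbers = ['V'].
2. `raise RuntimeError()` raises RuntimeError.
3. Inner `except ValueError` does not match RuntimeError; exception propagates to outer try.
4. Outer `except RuntimeError` matches → `numbers.append('J')` → numbers = ['V', 'J'].
Result: ['V', 'J']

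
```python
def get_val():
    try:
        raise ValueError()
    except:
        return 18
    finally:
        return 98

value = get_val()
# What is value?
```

Step-by-step execution trace:
1. `get_val()` enters try: `raise ValueError()` raises ValueError.
2. bare `except` matches → `return 18` sets pending return value 18.
3. Before returning, `finally: return 98` runs and overrides the pending return.
4. get_val() returns 98 → value = 98.
Result: 98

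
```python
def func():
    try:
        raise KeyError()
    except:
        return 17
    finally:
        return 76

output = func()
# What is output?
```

Step-by-step execution trace:
1. `func()` enters try: `raise KeyError()` raises KeyError.
2. bare `except` matches → `return 17` sets pending return value 17.
3. Before returning, `finally: return 76` runs and overrides the pending return.
4. func() returns 76 → output = 76.
Result: 76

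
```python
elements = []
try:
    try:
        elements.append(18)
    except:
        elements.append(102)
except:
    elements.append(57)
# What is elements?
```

Step-by-step execution trace:
1. Inner try: `elements.append(18)` → elements = [18]. No exception raised.
2. Inner `except` is skipped.
3. Inner try completes normally; outer `except` is skipped.
Result: [18]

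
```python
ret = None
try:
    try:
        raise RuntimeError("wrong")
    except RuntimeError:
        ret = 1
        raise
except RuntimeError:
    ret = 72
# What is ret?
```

Step-by-step execution trace:
1. Inner try: `raise RuntimeError("wrong")` raises RuntimeError.
2. Inner `except RuntimeError` matches → ret = 1.
3. bare `raise` re-raises the same RuntimeError.
4. Outer `except RuntimeError` matches → ret = 72.
Result: 72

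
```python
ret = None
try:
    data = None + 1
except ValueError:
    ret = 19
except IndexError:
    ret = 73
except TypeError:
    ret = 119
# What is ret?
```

Step-by-step execution trace:
1. `data = None + 1` raises TypeError.
2. `except ValueError` does not match TypeError; skipped.
3. `except IndexError` does not match TypeError; skipped.
4. `except TypeError` matches → ret = 119.
Result: 119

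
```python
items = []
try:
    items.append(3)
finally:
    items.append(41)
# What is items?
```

Step-by-step execution trace:
1. try: `items.append(3)` → items = [3].
2. The try body completes without raising.
3. finally always runs: `items.append(41)` → items = [3, 41].
Result: [3, 41]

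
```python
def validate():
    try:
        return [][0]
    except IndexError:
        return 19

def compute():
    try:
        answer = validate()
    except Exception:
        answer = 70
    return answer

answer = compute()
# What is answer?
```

Step-by-step execution trace:
1. `compute()` calls `validate()`.
2. In validate: `[][0]` raises IndexError; `except IndexError` catches it → returns 19.
3. In compute: `answer = validate()` → answer = 19. No exception reaches compute.
4. `except Exception` is skipped; compute returns 19.
5. answer = 19.
Result: 19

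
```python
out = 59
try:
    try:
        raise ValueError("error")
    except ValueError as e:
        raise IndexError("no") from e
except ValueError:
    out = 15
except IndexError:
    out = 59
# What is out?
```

Step-by-step execution trace:
1. Inner try raises ValueError; inner `except ValueError as e` catches it.
2. `raise IndexError(...) from e` raises IndexError (ValueError is attached as __cause__, but only IndexError is active).
3. Outer `except ValueError` does not match IndexError; skipped.
4. Outer `except IndexError` matches → out = 59.
Result: 59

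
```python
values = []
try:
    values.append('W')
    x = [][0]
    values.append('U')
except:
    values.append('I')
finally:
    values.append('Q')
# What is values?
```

Step-by-step execution trace:
1. try: `values.append('W')` → values = ['W'].
2. `x = [][0]` raises IndexError; `values.append('U')` is not reached.
3. bare `except` matches → `values.append('I')` → values = ['W', 'I'].
4. finally always runs: `values.append('Q')` → values = ['W', 'I', 'Q'].
Result: ['W', 'I', 'Q']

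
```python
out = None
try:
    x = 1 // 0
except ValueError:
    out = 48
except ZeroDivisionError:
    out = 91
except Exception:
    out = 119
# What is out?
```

Step-by-step execution trace:
1. `x = 1 // 0` raises ZeroDivisionError.
2. `except ValueError` does not match ZeroDivisionError; skipped.
3. `except ZeroDivisionError` matches → out = 91.
4. Remaining except clauses are skipped.
Result: 91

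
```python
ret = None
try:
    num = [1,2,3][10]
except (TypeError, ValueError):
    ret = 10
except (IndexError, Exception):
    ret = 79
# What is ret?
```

Step-by-step execution trace:
1. `num = [1,2,3][10]` raises IndexError.
2. `except (TypeError, ValueError)` does not match IndexError; skipped.
3. `except (IndexError, Exception)` matches (IndexError is in the tuple) → ret = 79.
Result: 79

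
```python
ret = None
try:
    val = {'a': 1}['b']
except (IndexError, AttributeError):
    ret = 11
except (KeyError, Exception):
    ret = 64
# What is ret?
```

Step-by-step execution trace:
1. `val = {'a': 1}['b']` raises KeyError.
2. `except (IndexError, AttributeError)` does not match KeyError; skipped.
3. `except (KeyError, Exception)` matches (KeyError is in the tuple) → ret = 64.
Result: 64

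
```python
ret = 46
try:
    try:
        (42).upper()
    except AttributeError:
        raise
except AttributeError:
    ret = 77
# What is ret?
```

Step-by-step execution trace:
1. Inner try: `(42).upper()` raises AttributeError.
2. Inner `except AttributeError` matches; bare `raise` re-raises the same AttributeError.
3. Outer `except AttributeError` matches → ret = 77.
Result: 77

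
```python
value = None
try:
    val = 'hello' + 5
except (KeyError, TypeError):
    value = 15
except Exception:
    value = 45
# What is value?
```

Step-by-step execution trace:
1. `val = 'hello' + 5` raises TypeError.
2. `except (KeyError, TypeError)` matches (TypeError is in the tuple) → value = 15.
3. `except Exception` is not reached.
Result: 15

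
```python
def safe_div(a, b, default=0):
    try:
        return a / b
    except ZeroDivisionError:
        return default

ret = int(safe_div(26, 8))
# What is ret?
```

Step-by-step execution trace:
1. `safe_div(26, 8)` enters try: `return 26 / 8` → returns 3.25. No exception raised.
2. `except ZeroDivisionError` is skipped.
3. `int(3.25)` → 3 → ret = 3.
Result: 3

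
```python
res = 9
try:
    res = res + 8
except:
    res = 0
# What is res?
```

Step-by-step execution trace:
1. res starts at 9.
2. try: `res = res + 8` → res = 17. No exception raised.
3. `except` is skipped.
Result: 17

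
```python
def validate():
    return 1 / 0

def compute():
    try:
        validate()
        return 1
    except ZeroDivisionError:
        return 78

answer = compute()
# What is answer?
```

Step-by-step execution trace:
1. `compute()` calls `validate()`.
2. `validate()` evaluates `1 / 0`, which raises ZeroDivisionError; it propagates to the caller.
3. `return 1` is not reached.
4. `except ZeroDivisionError` in compute matches → returns 78.
5. answer = 78.
Result: 78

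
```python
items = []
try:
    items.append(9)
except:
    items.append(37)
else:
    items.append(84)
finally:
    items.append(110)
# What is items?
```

Step-by-step execution trace:
1. try: `items.append(9)` → items = [9]. No exception raised.
2. `except` is skipped.
3. `else` runs: `items.append(84)` → items = [9, 84].
4. `finally` always runs: `items.append(110)` → items = [9, 84, 110].
Result: [9, 84, 110]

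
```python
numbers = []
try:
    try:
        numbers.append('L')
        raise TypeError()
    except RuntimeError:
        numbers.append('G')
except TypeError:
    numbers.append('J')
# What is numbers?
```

Step-by-step execution trace:
1. Inner try: `numbers.append('L')` → numbers = ['L'].
2. `raise TypeError()` raises TypeError.
3. Inner `except RuntimeError` does not match TypeError; exception propagates to outer try.
4. Outer `except TypeError` matches → `numbers.append('J')` → numbers = ['L', 'J'].
Result: ['L', 'J']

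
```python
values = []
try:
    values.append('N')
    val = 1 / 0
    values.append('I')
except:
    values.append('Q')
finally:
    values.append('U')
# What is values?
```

Step-by-step execution trace:
1. try: `values.append('N')` → values = ['N'].
2. `val = 1 / 0` raises ZeroDivisionError; `values.append('I')` is not reached.
3. bare `except` matches → `values.append('Q')` → values = ['N', 'Q'].
4. finally always runs: `values.append('U')` → values = ['N', 'Q', 'U'].
Result: ['N', 'Q', 'U']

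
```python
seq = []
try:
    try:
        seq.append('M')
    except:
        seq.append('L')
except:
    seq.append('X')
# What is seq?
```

Step-by-step execution trace:
1. Inner try: `seq.append('M')` → seq = ['M']. No exception raised.
2. Inner `except` is skipped.
3. Inner try completes normally; outer `except` is skipped.
Result: ['M']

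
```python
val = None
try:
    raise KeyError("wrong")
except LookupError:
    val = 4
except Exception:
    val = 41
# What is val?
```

Step-by-step execution trace:
1. `raise KeyError(...)` raises KeyError.
2. `except LookupError` matches (KeyError is a subclass of LookupError) → val = 4.
3. `except Exception` is not reached.
Result: 4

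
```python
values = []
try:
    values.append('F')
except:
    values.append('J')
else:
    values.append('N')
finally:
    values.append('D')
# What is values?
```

Step-by-step execution trace:
1. try: `values.append('F')` → values = ['F']. No exception raised.
2. `except` is skipped.
3. `else` runs: `values.append('N')` → values = ['F', 'N'].
4. `finally` always runs: `values.append('D')` → values = ['F', 'N', 'D'].
Result: ['F', 'N', 'D']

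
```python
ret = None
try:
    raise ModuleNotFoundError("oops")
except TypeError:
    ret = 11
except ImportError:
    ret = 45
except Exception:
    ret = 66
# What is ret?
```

Step-by-step execution trace:
1. `raise ModuleNotFoundError(...)` raises ModuleNotFoundError.
2. `except TypeError` does not match (ModuleNotFoundError is not a subclass of TypeError); skipped.
3. `except ImportError` matches (ModuleNotFoundError is a subclass of ImportError) → ret = 45.
4. `except Exception` is not reached.
Result: 45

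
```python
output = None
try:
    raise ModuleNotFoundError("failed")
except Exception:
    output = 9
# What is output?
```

Step-by-step execution trace:
1. `raise ModuleNotFoundError(...)` raises ModuleNotFoundError.
2. `except Exception` matches (ModuleNotFoundError is a subclass of Exception) → output = 9.
Result: 9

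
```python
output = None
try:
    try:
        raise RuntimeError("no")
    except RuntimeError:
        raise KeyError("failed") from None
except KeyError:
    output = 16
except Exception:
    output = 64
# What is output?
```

Step-by-step execution trace:
1. Inner try raises RuntimeError; inner `except RuntimeError` catches it.
2. `raise KeyError(...) from None` raises KeyError (from None suppresses __context__, but the active exception is still KeyError).
3. Outer `except KeyError` matches → output = 16.
4. `except Exception` is not reached.
Result: 16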